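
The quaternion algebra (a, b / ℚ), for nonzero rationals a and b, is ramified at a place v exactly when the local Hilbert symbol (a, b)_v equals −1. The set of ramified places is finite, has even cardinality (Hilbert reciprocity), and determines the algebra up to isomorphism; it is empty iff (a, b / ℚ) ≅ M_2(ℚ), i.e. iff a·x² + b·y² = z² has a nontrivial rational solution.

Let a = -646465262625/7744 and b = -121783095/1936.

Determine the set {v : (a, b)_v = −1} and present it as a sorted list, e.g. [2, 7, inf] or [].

[7, 13, 37, inf]

Mod squares: a ≡ -723905, b ≡ -167055. Check v ∈ {∞, 2, 3, 5, 7, 11, 13, 37, 43}.
v=2: v_2(a)=-6, v_2(b)=-4; units ≡ 7, 1 (mod 8); ε·ε+αω+βω = 1·0+-6·0+-4·0 ≡ 0  ⇒  (a,b)_2 = +1.
v=7: a=7^3·(≡6), b=7^1·(≡3) mod 7; (6|7)=-1, (3|7)=-1; (−1)^{3·1·3}·(-1)^1·(-1)^3 = -1.
v=3: a=3^6·(≡1), b=3^7·(≡1) mod 3; (1|3)=+1, (1|3)=+1; (−1)^{6·7·1}·(+1)^7·(+1)^6 = +1.
v=11: a=11^-2·(≡3), b=11^-2·(≡10) mod 11; (3|11)=+1, (10|11)=-1; (−1)^{-2·-2·5}·(+1)^-2·(-1)^-2 = +1.
v=37: a=37^1·(≡5), b=37^1·(≡4) mod 37; (5|37)=-1, (4|37)=+1; (−1)^{1·1·18}·(-1)^1·(+1)^1 = -1.
v=43: a=43^1·(≡16), b=43^1·(≡30) mod 43; (16|43)=+1, (30|43)=-1; (−1)^{1·1·21}·(+1)^1·(-1)^1 = +1.
v=5: a=5^3·(≡1), b=5^1·(≡1) mod 5; (1|5)=+1, (1|5)=+1; (−1)^{3·1·2}·(+1)^1·(+1)^3 = +1.
v=∞: -723905 < 0 and -167055 < 0  ⇒  (a,b)_∞ = -1.
v=13: a=13^1·(≡11), b=13^0·(≡5) mod 13; (11|13)=-1, (5|13)=-1; (−1)^{1·0·6}·(-1)^0·(-1)^1 = -1.
Ram(-723905, -167055) = {7, 13, 37, ∞}; no ℚ_7-point on the conic.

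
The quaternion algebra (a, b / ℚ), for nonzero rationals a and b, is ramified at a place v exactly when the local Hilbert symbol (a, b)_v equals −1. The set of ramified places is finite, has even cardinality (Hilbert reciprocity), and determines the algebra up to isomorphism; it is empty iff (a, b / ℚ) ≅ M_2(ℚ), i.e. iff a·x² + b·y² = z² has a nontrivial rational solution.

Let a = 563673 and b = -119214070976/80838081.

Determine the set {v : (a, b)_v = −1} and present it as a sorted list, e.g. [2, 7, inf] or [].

[19, 29]

Mod squares: a ≡ 563673, b ≡ -11. Check v ∈ {∞, 2, 3, 7, 11, 13, 19, 29, 31, 37}.
v=∞: 563673 > 0 and -11 < 0  ⇒  (a,b)_∞ = +1.
v=2: v_2(a)=0, v_2(b)=6; units ≡ 1, 5 (mod 8); ε·ε+αω+βω = 0·0+0·1+6·0 ≡ 0  ⇒  (a,b)_2 = +1.
v=7: a=7^0·(≡5), b=7^2·(≡3) mod 7; (5|7)=-1, (3|7)=-1; (−1)^{0·2·3}·(-1)^2·(-1)^0 = +1.
v=19: a=19^1·(≡8), b=19^0·(≡14) mod 19; (8|19)=-1, (14|19)=-1; (−1)^{1·0·9}·(-1)^0·(-1)^1 = -1.
v=3: a=3^1·(≡1), b=3^-10·(≡1) mod 3; (1|3)=+1, (1|3)=+1; (−1)^{1·-10·1}·(+1)^-10·(+1)^1 = +1.
v=37: a=37^0·(≡15), b=37^-2·(≡28) mod 37; (15|37)=-1, (28|37)=+1; (−1)^{0·-2·18}·(-1)^-2·(+1)^0 = +1.
v=29: a=29^1·(≡7), b=29^0·(≡10) mod 29; (7|29)=+1, (10|29)=-1; (−1)^{1·0·14}·(+1)^0·(-1)^1 = -1.
v=13: a=13^0·(≡6), b=13^4·(≡2) mod 13; (6|13)=-1, (2|13)=-1; (−1)^{0·4·6}·(-1)^4·(-1)^0 = +1.
v=31: a=31^1·(≡17), b=31^0·(≡7) mod 31; (17|31)=-1, (7|31)=+1; (−1)^{1·0·15}·(-1)^0·(+1)^1 = +1.
v=11: a=11^1·(≡5), b=11^3·(≡10) mod 11; (5|11)=+1, (10|11)=-1; (−1)^{1·3·5}·(+1)^3·(-1)^1 = +1.
Ram(563673, -11) = {19, 29}; no ℚ_19-point on the conic.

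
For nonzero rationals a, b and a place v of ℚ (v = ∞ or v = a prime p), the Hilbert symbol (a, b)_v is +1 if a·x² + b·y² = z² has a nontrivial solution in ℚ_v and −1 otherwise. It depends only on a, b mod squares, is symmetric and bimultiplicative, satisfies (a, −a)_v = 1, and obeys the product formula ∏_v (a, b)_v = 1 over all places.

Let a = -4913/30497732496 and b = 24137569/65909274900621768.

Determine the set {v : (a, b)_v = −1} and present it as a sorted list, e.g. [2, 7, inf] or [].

[]

(a, b) ≡ (-17, 2) mod (ℚ^×)²; places V = {2, 3, 7, 11, 17, ∞}.
(a,b)_∞: sgn(-17)=−, sgn(2)=+, so +1.
(a,b)_2: α=-4, β=-3; u≡7, v≡1 (mod 8); ε(u)ε(v)=1·0, αω(v)=-4·0, βω(u)=-3·0; sum ≡ 0  ⇒  +1.
(a,b)_7: α=-4, u≡1; β=-6, v≡1 (mod 7); (1|7)=+1, (1|7)=+1; sign (−1)^0·+1^-6·+1^-4 = +1.
(a,b)_11: α=-2, u≡9; β=-4, v≡7 (mod 11); (9|11)=+1, (7|11)=-1; sign (−1)^0·+1^-4·-1^-2 = +1.
(a,b)_17: α=3, u≡2; β=6, v≡8 (mod 17); (2|17)=+1, (8|17)=+1; sign (−1)^0·+1^6·+1^3 = +1.
(a,b)_3: α=-8, u≡1; β=-14, v≡2 (mod 3); (1|3)=+1, (2|3)=-1; sign (−1)^0·+1^-14·-1^-8 = +1.
Ram(a, b) = ∅: the form -17·x² + 2·y² − z² is isotropic over every ℚ_v, so by Hasse–Minkowski it is isotropic over ℚ.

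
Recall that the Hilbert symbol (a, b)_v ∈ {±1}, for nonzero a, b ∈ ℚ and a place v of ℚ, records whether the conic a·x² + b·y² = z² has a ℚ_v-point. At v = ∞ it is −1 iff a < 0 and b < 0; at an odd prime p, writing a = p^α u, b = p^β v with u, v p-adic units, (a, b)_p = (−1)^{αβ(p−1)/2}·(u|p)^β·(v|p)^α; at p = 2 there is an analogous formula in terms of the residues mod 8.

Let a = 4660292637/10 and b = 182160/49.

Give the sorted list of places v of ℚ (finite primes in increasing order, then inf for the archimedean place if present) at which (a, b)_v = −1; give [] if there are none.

[3, 5, 7, 11, 17, 23]

(a, b) ≡ (11741730, 1265) mod (ℚ^×)²; places V = {2, 3, 5, 7, 11, 13, 17, 23, ∞}.
(a,b)_17: α=1, u≡12; β=0, v≡6 (mod 17); (12|17)=-1, (6|17)=-1; sign (−1)^0·-1^0·-1^1 = -1.
(a,b)_5: α=-1, u≡1; β=1, v≡3 (mod 5); (1|5)=+1, (3|5)=-1; sign (−1)^0·+1^1·-1^-1 = -1.
(a,b)_11: α=1, u≡9; β=1, v≡1 (mod 11); (9|11)=+1, (1|11)=+1; sign (−1)^1·+1^1·+1^1 = -1.
(a,b)_2: α=-1, β=4; u≡1, v≡1 (mod 8); ε(u)ε(v)=0·0, αω(v)=-1·0, βω(u)=4·0; sum ≡ 0  ⇒  +1.
(a,b)_23: α=1, u≡9; β=1, v≡18 (mod 23); (9|23)=+1, (18|23)=+1; sign (−1)^1·+1^1·+1^1 = -1.
(a,b)_∞: sgn(11741730)=+, sgn(1265)=+, so +1.
(a,b)_7: α=3, u≡2; β=-2, v≡6 (mod 7); (2|7)=+1, (6|7)=-1; sign (−1)^0·+1^-2·-1^3 = -1.
(a,b)_3: α=5, u≡2; β=2, v≡2 (mod 3); (2|3)=-1, (2|3)=-1; sign (−1)^0·-1^2·-1^5 = -1.
(a,b)_13: α=1, u≡4; β=0, v≡3 (mod 13); (4|13)=+1, (3|13)=+1; sign (−1)^0·+1^0·+1^1 = +1.
(11741730, 1265 / ℚ) ramifies at {3, 5, 7, 11, 17, 23}: a division algebra.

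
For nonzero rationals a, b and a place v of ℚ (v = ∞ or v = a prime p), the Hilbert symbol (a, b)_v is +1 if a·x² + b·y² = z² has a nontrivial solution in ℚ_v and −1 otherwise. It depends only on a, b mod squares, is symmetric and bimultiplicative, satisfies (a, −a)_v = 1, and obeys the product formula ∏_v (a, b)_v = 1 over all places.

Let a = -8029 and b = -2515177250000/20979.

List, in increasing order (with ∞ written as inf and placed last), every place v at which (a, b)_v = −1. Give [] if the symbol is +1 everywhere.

[31, inf]

(a, b) ≡ (-8029, -7511) mod (ℚ^×)²; places V = {2, 3, 5, 7, 19, 29, 31, 37, ∞}.
(a,b)_37: α=1, u≡5; β=-1, v≡20 (mod 37); (5|37)=-1, (20|37)=-1; sign (−1)^0·-1^-1·-1^1 = +1.
(a,b)_5: α=0, u≡1; β=6, v≡4 (mod 5); (1|5)=+1, (4|5)=+1; sign (−1)^0·+1^6·+1^0 = +1.
(a,b)_31: α=1, u≡20; β=2, v≡13 (mod 31); (20|31)=+1, (13|31)=-1; sign (−1)^0·+1^2·-1^1 = -1.
(a,b)_2: α=0, β=4; u≡3, v≡1 (mod 8); ε(u)ε(v)=1·0, αω(v)=0·0, βω(u)=4·1; sum ≡ 0  ⇒  +1.
(a,b)_∞: sgn(-8029)=−, sgn(-7511)=−, so -1.
(a,b)_19: α=0, u≡8; β=2, v≡10 (mod 19); (8|19)=-1, (10|19)=-1; sign (−1)^0·-1^2·-1^0 = +1.
(a,b)_7: α=1, u≡1; β=-1, v≡5 (mod 7); (1|7)=+1, (5|7)=-1; sign (−1)^1·+1^-1·-1^1 = +1.
(a,b)_29: α=0, u≡4; β=1, v≡10 (mod 29); (4|29)=+1, (10|29)=-1; sign (−1)^0·+1^1·-1^0 = +1.
(a,b)_3: α=0, u≡2; β=-4, v≡1 (mod 3); (2|3)=-1, (1|3)=+1; sign (−1)^0·-1^-4·+1^0 = +1.
Ram(-8029, -7511) = {31, ∞}; no ℚ_31-point on the conic.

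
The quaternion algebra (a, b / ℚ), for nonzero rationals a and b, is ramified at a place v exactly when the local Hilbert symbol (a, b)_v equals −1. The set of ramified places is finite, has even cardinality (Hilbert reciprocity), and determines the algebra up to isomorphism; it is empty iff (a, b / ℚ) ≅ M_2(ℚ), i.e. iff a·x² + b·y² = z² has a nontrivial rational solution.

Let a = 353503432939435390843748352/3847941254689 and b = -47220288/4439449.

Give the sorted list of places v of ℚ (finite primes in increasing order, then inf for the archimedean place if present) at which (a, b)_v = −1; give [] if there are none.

[2, 3, 11, 23]

Mod squares: a ≡ 28083, b ≡ -2553. Check v ∈ {∞, 2, 3, 7, 11, 17, 19, 23, 37, 43}.
v=37: a=37^3·(≡19), b=37^1·(≡32) mod 37; (19|37)=-1, (32|37)=-1; (−1)^{3·1·18}·(-1)^1·(-1)^3 = +1.
v=23: a=23^3·(≡6), b=23^1·(≡9) mod 23; (6|23)=+1, (9|23)=+1; (−1)^{3·1·11}·(+1)^1·(+1)^3 = -1.
v=43: a=43^-2·(≡15), b=43^-2·(≡26) mod 43; (15|43)=+1, (26|43)=-1; (−1)^{-2·-2·21}·(+1)^-2·(-1)^-2 = +1.
v=7: a=7^-8·(≡6), b=7^-4·(≡4) mod 7; (6|7)=-1, (4|7)=+1; (−1)^{-8·-4·3}·(-1)^-4·(+1)^-8 = +1.
v=∞: 28083 > 0 and -2553 < 0  ⇒  (a,b)_∞ = +1.
v=2: v_2(a)=18, v_2(b)=6; units ≡ 3, 7 (mod 8); ε·ε+αω+βω = 1·1+18·0+6·1 ≡ 1  ⇒  (a,b)_2 = -1.
v=3: a=3^9·(≡1), b=3^1·(≡1) mod 3; (1|3)=+1, (1|3)=+1; (−1)^{9·1·1}·(+1)^1·(+1)^9 = -1.
v=11: a=11^3·(≡1), b=11^0·(≡2) mod 11; (1|11)=+1, (2|11)=-1; (−1)^{3·0·5}·(+1)^0·(-1)^3 = -1.
v=19: a=19^-2·(≡4), b=19^0·(≡8) mod 19; (4|19)=+1, (8|19)=-1; (−1)^{-2·0·9}·(+1)^0·(-1)^-2 = +1.
v=17: a=17^4·(≡9), b=17^2·(≡12) mod 17; (9|17)=+1, (12|17)=-1; (−1)^{4·2·8}·(+1)^2·(-1)^4 = +1.
Ram(28083, -2553) = {2, 3, 11, 23}; no ℚ_2-point on the conic.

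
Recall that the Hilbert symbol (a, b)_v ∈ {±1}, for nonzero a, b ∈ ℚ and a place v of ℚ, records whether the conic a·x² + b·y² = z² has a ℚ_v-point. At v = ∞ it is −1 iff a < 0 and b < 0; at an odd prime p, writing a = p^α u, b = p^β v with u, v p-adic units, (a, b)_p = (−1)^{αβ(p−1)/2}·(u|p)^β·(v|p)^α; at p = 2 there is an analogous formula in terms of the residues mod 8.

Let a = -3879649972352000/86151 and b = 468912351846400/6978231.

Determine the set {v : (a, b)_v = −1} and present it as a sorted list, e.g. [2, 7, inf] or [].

Mod squares: a ≡ -195, b ≡ 6006. Check v ∈ {∞, 2, 3, 5, 7, 11, 13, 17, 19, 41, 47}.
v=3: a=3^-1·(≡1), b=3^-5·(≡1) mod 3; (1|3)=+1, (1|3)=+1; (−1)^{-1·-5·1}·(+1)^-5·(+1)^-1 = -1.
v=2: v_2(a)=10, v_2(b)=13; units ≡ 5, 3 (mod 8); ε·ε+αω+βω = 0·1+10·1+13·1 ≡ 1  ⇒  (a,b)_2 = -1.
v=7: a=7^4·(≡2), b=7^3·(≡2) mod 7; (2|7)=+1, (2|7)=+1; (−1)^{4·3·3}·(+1)^3·(+1)^4 = +1.
v=41: a=41^0·(≡16), b=41^2·(≡4) mod 41; (16|41)=+1, (4|41)=+1; (−1)^{0·2·20}·(+1)^2·(+1)^0 = +1.
v=13: a=13^-1·(≡5), b=13^-1·(≡5) mod 13; (5|13)=-1, (5|13)=-1; (−1)^{-1·-1·6}·(-1)^-1·(-1)^-1 = +1.
v=11: a=11^2·(≡5), b=11^1·(≡7) mod 11; (5|11)=+1, (7|11)=-1; (−1)^{2·1·5}·(+1)^1·(-1)^2 = +1.
v=47: a=47^-2·(≡22), b=47^-2·(≡16) mod 47; (22|47)=-1, (16|47)=+1; (−1)^{-2·-2·23}·(-1)^-2·(+1)^-2 = +1.
v=5: a=5^3·(≡4), b=5^2·(≡1) mod 5; (4|5)=+1, (1|5)=+1; (−1)^{3·2·2}·(+1)^2·(+1)^3 = +1.
v=19: a=19^2·(≡15), b=19^2·(≡12) mod 19; (15|19)=-1, (12|19)=-1; (−1)^{2·2·9}·(-1)^2·(-1)^2 = +1.
v=∞: -195 < 0 and 6006 > 0  ⇒  (a,b)_∞ = +1.
v=17: a=17^2·(≡4), b=17^0·(≡14) mod 17; (4|17)=+1, (14|17)=-1; (−1)^{2·0·8}·(+1)^0·(-1)^2 = +1.
(-195, 6006 / ℚ) ramifies at {2, 3}: a division algebra.

[2, 3]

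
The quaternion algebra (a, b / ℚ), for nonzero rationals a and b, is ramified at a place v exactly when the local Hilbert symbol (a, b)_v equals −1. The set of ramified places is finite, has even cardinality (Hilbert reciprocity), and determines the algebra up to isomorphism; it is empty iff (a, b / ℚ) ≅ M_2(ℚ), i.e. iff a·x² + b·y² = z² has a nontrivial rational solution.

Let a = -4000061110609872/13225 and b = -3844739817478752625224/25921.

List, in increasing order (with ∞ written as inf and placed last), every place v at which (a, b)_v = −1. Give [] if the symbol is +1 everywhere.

(a, b) ≡ (-5797, -5394) mod (ℚ^×)²; places V = {2, 3, 5, 7, 11, 17, 23, 29, 31, ∞}.
(a,b)_2: α=4, β=3; u≡3, v≡7 (mod 8); ε(u)ε(v)=1·1, αω(v)=4·0, βω(u)=3·1; sum ≡ 0  ⇒  +1.
(a,b)_31: α=3, u≡12; β=5, v≡24 (mod 31); (12|31)=-1, (24|31)=-1; sign (−1)^1·-1^5·-1^3 = -1.
(a,b)_5: α=-2, u≡2; β=0, v≡1 (mod 5); (2|5)=-1, (1|5)=+1; sign (−1)^0·-1^0·+1^-2 = +1.
(a,b)_23: α=-2, u≡14; β=-2, v≡7 (mod 23); (14|23)=-1, (7|23)=-1; sign (−1)^0·-1^-2·-1^-2 = +1.
(a,b)_11: α=3, u≡4; β=2, v≡10 (mod 11); (4|11)=+1, (10|11)=-1; sign (−1)^0·+1^2·-1^3 = -1.
(a,b)_3: α=2, u≡2; β=9, v≡2 (mod 3); (2|3)=-1, (2|3)=-1; sign (−1)^0·-1^9·-1^2 = -1.
(a,b)_17: α=1, u≡8; β=2, v≡14 (mod 17); (8|17)=+1, (14|17)=-1; sign (−1)^0·+1^2·-1^1 = -1.
(a,b)_7: α=2, u≡6; β=-2, v≡5 (mod 7); (6|7)=-1, (5|7)=-1; sign (−1)^0·-1^-2·-1^2 = +1.
(a,b)_29: α=2, u≡18; β=3, v≡18 (mod 29); (18|29)=-1, (18|29)=-1; sign (−1)^0·-1^3·-1^2 = -1.
(a,b)_∞: sgn(-5797)=−, sgn(-5394)=−, so -1.
(-5797, -5394 / ℚ) ramifies at {3, 11, 17, 29, 31, ∞}: a division algebra.

[3, 11, 17, 29, 31, inf]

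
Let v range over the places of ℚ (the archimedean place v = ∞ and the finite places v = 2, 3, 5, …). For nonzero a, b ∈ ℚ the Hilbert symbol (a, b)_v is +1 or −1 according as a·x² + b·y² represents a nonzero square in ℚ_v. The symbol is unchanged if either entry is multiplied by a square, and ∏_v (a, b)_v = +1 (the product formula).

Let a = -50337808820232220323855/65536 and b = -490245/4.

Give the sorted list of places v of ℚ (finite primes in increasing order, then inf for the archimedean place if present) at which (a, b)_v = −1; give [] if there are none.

(a, b) ≡ (-5655, -10005) mod (ℚ^×)²; places V = {2, 3, 5, 7, 13, 23, 29, ∞}.
(a,b)_5: α=1, u≡4; β=1, v≡4 (mod 5); (4|5)=+1, (4|5)=+1; sign (−1)^0·+1^1·+1^1 = +1.
(a,b)_23: α=4, u≡13; β=1, v≡13 (mod 23); (13|23)=+1, (13|23)=+1; sign (−1)^0·+1^1·+1^4 = +1.
(a,b)_2: α=-16, β=-2; u≡1, v≡3 (mod 8); ε(u)ε(v)=0·1, αω(v)=-16·1, βω(u)=-2·0; sum ≡ 0  ⇒  +1.
(a,b)_29: α=3, u≡12; β=1, v≡15 (mod 29); (12|29)=-1, (15|29)=-1; sign (−1)^0·-1^1·-1^3 = +1.
(a,b)_∞: sgn(-5655)=−, sgn(-10005)=−, so -1.
(a,b)_7: α=8, u≡2; β=2, v≡3 (mod 7); (2|7)=+1, (3|7)=-1; sign (−1)^0·+1^2·-1^8 = +1.
(a,b)_3: α=9, u≡2; β=1, v≡1 (mod 3); (2|3)=-1, (1|3)=+1; sign (−1)^1·-1^1·+1^9 = +1.
(a,b)_13: α=1, u≡11; β=0, v≡6 (mod 13); (11|13)=-1, (6|13)=-1; sign (−1)^0·-1^0·-1^1 = -1.
|Ram(-5655, -10005)| = 2, even; anisotropic at {13, ∞}.

[13, inf]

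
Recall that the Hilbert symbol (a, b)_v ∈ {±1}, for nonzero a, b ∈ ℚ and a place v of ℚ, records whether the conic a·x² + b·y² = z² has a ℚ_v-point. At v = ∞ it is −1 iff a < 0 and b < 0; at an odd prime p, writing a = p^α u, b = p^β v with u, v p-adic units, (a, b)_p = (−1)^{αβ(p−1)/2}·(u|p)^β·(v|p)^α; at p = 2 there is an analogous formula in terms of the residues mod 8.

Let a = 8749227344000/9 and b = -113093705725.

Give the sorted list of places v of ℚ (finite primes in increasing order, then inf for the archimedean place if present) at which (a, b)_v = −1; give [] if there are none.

[2, 7, 11, 17]

Mod squares: a ≡ 2210, b ≡ -1309. Check v ∈ {∞, 2, 3, 5, 7, 11, 13, 17}.
v=17: a=17^1·(≡11), b=17^1·(≡9) mod 17; (11|17)=-1, (9|17)=+1; (−1)^{1·1·8}·(-1)^1·(+1)^1 = -1.
v=2: v_2(a)=7, v_2(b)=0; units ≡ 1, 3 (mod 8); ε·ε+αω+βω = 0·1+7·1+0·0 ≡ 1  ⇒  (a,b)_2 = -1.
v=3: a=3^-2·(≡2), b=3^0·(≡2) mod 3; (2|3)=-1, (2|3)=-1; (−1)^{-2·0·1}·(-1)^0·(-1)^-2 = +1.
v=5: a=5^3·(≡3), b=5^2·(≡1) mod 5; (3|5)=-1, (1|5)=+1; (−1)^{3·2·2}·(-1)^2·(+1)^3 = +1.
v=∞: 2210 > 0 and -1309 < 0  ⇒  (a,b)_∞ = +1.
v=13: a=13^3·(≡9), b=13^4·(≡10) mod 13; (9|13)=+1, (10|13)=+1; (−1)^{3·4·6}·(+1)^4·(+1)^3 = +1.
v=11: a=11^4·(≡10), b=11^3·(≡8) mod 11; (10|11)=-1, (8|11)=-1; (−1)^{4·3·5}·(-1)^3·(-1)^4 = -1.
v=7: a=7^0·(≡5), b=7^1·(≡2) mod 7; (5|7)=-1, (2|7)=+1; (−1)^{0·1·3}·(-1)^1·(+1)^0 = -1.
Ram(2210, -1309) = {2, 7, 11, 17}; no ℚ_2-point on the conic.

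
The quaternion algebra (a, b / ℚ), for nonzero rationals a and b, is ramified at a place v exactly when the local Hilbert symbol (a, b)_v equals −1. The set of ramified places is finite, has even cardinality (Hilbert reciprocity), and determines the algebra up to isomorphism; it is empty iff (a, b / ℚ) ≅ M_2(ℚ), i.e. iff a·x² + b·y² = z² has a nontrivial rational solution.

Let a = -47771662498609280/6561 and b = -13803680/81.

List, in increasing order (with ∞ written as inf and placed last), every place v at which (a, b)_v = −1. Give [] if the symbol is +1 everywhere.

[17, 23, 31, inf]

Mod squares: a ≡ -2569288370, b ≡ -7130. Check v ∈ {∞, 2, 3, 5, 7, 11, 17, 23, 31, 41, 47}.
v=7: a=7^4·(≡2), b=7^0·(≡3) mod 7; (2|7)=+1, (3|7)=-1; (−1)^{4·0·3}·(+1)^0·(-1)^4 = +1.
v=31: a=31^1·(≡25), b=31^1·(≡10) mod 31; (25|31)=+1, (10|31)=+1; (−1)^{1·1·15}·(+1)^1·(+1)^1 = -1.
v=11: a=11^3·(≡9), b=11^2·(≡3) mod 11; (9|11)=+1, (3|11)=+1; (−1)^{3·2·5}·(+1)^2·(+1)^3 = +1.
v=23: a=23^1·(≡4), b=23^1·(≡4) mod 23; (4|23)=+1, (4|23)=+1; (−1)^{1·1·11}·(+1)^1·(+1)^1 = -1.
v=41: a=41^1·(≡29), b=41^0·(≡5) mod 41; (29|41)=-1, (5|41)=+1; (−1)^{1·0·20}·(-1)^0·(+1)^1 = +1.
v=17: a=17^1·(≡6), b=17^0·(≡5) mod 17; (6|17)=-1, (5|17)=-1; (−1)^{1·0·8}·(-1)^0·(-1)^1 = -1.
v=5: a=5^1·(≡4), b=5^1·(≡4) mod 5; (4|5)=+1, (4|5)=+1; (−1)^{1·1·2}·(+1)^1·(+1)^1 = +1.
v=2: v_2(a)=7, v_2(b)=5; units ≡ 7, 3 (mod 8); ε·ε+αω+βω = 1·1+7·1+5·0 ≡ 0  ⇒  (a,b)_2 = +1.
v=∞: -2569288370 < 0 and -7130 < 0  ⇒  (a,b)_∞ = -1.
v=3: a=3^-8·(≡1), b=3^-4·(≡1) mod 3; (1|3)=+1, (1|3)=+1; (−1)^{-8·-4·1}·(+1)^-4·(+1)^-8 = +1.
v=47: a=47^1·(≡9), b=47^0·(≡12) mod 47; (9|47)=+1, (12|47)=+1; (−1)^{1·0·23}·(+1)^0·(+1)^1 = +1.
|Ram(-2569288370, -7130)| = 4, even; anisotropic at {17, 23, 31, ∞}.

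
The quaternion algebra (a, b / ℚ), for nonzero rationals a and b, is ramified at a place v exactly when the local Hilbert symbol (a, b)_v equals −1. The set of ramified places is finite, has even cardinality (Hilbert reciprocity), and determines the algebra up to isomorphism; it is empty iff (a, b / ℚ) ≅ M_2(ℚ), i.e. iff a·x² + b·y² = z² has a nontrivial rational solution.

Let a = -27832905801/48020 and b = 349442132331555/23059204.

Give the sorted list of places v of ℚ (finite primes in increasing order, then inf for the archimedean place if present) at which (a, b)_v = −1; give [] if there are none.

[2, 17, 19, 31]

(a, b) ≡ (-198645, 6157995) mod (ℚ^×)²; places V = {2, 3, 5, 7, 17, 19, 31, 41, ∞}.
(a,b)_2: α=-2, β=-2; u≡3, v≡3 (mod 8); ε(u)ε(v)=1·1, αω(v)=-2·1, βω(u)=-2·1; sum ≡ 1  ⇒  -1.
(a,b)_19: α=1, u≡8; β=1, v≡12 (mod 19); (8|19)=-1, (12|19)=-1; sign (−1)^1·-1^1·-1^1 = -1.
(a,b)_41: α=1, u≡17; β=1, v≡22 (mod 41); (17|41)=-1, (22|41)=-1; sign (−1)^0·-1^1·-1^1 = +1.
(a,b)_∞: sgn(-198645)=−, sgn(6157995)=+, so +1.
(a,b)_3: α=7, u≡1; β=11, v≡2 (mod 3); (1|3)=+1, (2|3)=-1; sign (−1)^1·+1^11·-1^7 = +1.
(a,b)_17: α=1, u≡12; β=1, v≡1 (mod 17); (12|17)=-1, (1|17)=+1; sign (−1)^0·-1^1·+1^1 = -1.
(a,b)_31: α=2, u≡22; β=3, v≡2 (mod 31); (22|31)=-1, (2|31)=+1; sign (−1)^0·-1^3·+1^2 = -1.
(a,b)_7: α=-4, u≡1; β=-8, v≡1 (mod 7); (1|7)=+1, (1|7)=+1; sign (−1)^0·+1^-8·+1^-4 = +1.
(a,b)_5: α=-1, u≡1; β=1, v≡4 (mod 5); (1|5)=+1, (4|5)=+1; sign (−1)^0·+1^1·+1^-1 = +1.
|Ram(-198645, 6157995)| = 4, even; anisotropic at {2, 17, 19, 31}.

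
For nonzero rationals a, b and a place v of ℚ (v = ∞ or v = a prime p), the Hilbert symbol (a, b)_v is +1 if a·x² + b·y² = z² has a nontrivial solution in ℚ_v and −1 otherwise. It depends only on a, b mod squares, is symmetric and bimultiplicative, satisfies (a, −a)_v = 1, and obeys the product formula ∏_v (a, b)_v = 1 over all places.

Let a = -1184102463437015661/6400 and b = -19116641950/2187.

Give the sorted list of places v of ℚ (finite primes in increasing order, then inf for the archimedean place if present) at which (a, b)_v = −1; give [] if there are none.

(a, b) ≡ (-28101, -3306) mod (ℚ^×)²; places V = {2, 3, 5, 7, 11, 17, 19, 29, ∞}.
(a,b)_3: α=5, u≡2; β=-7, v≡2 (mod 3); (2|3)=-1, (2|3)=-1; sign (−1)^1·-1^-7·-1^5 = -1.
(a,b)_2: α=-8, β=1; u≡3, v≡3 (mod 8); ε(u)ε(v)=1·1, αω(v)=-8·1, βω(u)=1·1; sum ≡ 0  ⇒  +1.
(a,b)_17: α=3, u≡16; β=2, v≡1 (mod 17); (16|17)=+1, (1|17)=+1; sign (−1)^0·+1^2·+1^3 = +1.
(a,b)_5: α=-2, u≡4; β=2, v≡1 (mod 5); (4|5)=+1, (1|5)=+1; sign (−1)^0·+1^2·+1^-2 = +1.
(a,b)_7: α=2, u≡2; β=4, v≡6 (mod 7); (2|7)=+1, (6|7)=-1; sign (−1)^0·+1^4·-1^2 = +1.
(a,b)_11: α=2, u≡1; β=0, v≡5 (mod 11); (1|11)=+1, (5|11)=+1; sign (−1)^0·+1^0·+1^2 = +1.
(a,b)_29: α=3, u≡18; β=1, v≡18 (mod 29); (18|29)=-1, (18|29)=-1; sign (−1)^0·-1^1·-1^3 = +1.
(a,b)_∞: sgn(-28101)=−, sgn(-3306)=−, so -1.
(a,b)_19: α=3, u≡14; β=1, v≡11 (mod 19); (14|19)=-1, (11|19)=+1; sign (−1)^1·-1^1·+1^3 = +1.
Ram(-28101, -3306) = {3, ∞}; no ℚ_3-point on the conic.

[3, inf]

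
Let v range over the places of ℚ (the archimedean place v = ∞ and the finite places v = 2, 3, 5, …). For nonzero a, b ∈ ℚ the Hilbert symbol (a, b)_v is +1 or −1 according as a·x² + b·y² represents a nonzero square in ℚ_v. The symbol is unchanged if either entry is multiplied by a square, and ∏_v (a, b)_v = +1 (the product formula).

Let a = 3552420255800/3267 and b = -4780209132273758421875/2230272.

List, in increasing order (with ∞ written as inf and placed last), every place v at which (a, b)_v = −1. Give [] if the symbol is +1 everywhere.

[3, 13, 17, 23, 29, 31]

(a, b) ≡ (1192074, -598) mod (ℚ^×)²; places V = {2, 3, 5, 7, 11, 13, 17, 23, 29, 31, ∞}.
(a,b)_∞: sgn(1192074)=+, sgn(-598)=−, so +1.
(a,b)_29: α=1, u≡28; β=2, v≡3 (mod 29); (28|29)=+1, (3|29)=-1; sign (−1)^0·+1^2·-1^1 = -1.
(a,b)_2: α=3, β=-11; u≡5, v≡5 (mod 8); ε(u)ε(v)=0·0, αω(v)=3·1, βω(u)=-11·1; sum ≡ 0  ⇒  +1.
(a,b)_7: α=0, u≡2; β=2, v≡2 (mod 7); (2|7)=+1, (2|7)=+1; sign (−1)^0·+1^2·+1^0 = +1.
(a,b)_11: α=-2, u≡4; β=-2, v≡8 (mod 11); (4|11)=+1, (8|11)=-1; sign (−1)^0·+1^-2·-1^-2 = +1.
(a,b)_17: α=1, u≡10; β=2, v≡11 (mod 17); (10|17)=-1, (11|17)=-1; sign (−1)^0·-1^2·-1^1 = -1.
(a,b)_5: α=2, u≡1; β=6, v≡3 (mod 5); (1|5)=+1, (3|5)=-1; sign (−1)^0·+1^6·-1^2 = +1.
(a,b)_31: α=1, u≡28; β=2, v≡6 (mod 31); (28|31)=+1, (6|31)=-1; sign (−1)^0·+1^2·-1^1 = -1.
(a,b)_3: α=-3, u≡2; β=-2, v≡2 (mod 3); (2|3)=-1, (2|3)=-1; sign (−1)^0·-1^-2·-1^-3 = -1.
(a,b)_23: α=2, u≡19; β=3, v≡14 (mod 23); (19|23)=-1, (14|23)=-1; sign (−1)^0·-1^3·-1^2 = -1.
(a,b)_13: α=3, u≡12; β=3, v≡2 (mod 13); (12|13)=+1, (2|13)=-1; sign (−1)^0·+1^3·-1^3 = -1.
Ram(1192074, -598) = {3, 13, 17, 23, 29, 31}; no ℚ_3-point on the conic.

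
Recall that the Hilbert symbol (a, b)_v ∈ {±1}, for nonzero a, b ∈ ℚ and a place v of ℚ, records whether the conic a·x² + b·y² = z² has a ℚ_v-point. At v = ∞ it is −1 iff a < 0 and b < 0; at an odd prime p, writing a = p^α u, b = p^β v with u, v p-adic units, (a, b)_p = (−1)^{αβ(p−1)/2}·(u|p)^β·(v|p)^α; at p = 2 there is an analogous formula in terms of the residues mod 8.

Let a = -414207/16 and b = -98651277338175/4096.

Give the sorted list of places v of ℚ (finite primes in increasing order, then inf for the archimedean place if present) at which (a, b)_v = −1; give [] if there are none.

(a, b) ≡ (-87, -23) mod (ℚ^×)²; places V = {2, 3, 5, 23, 29, ∞}.
(a,b)_29: α=1, u≡19; β=2, v≡24 (mod 29); (19|29)=-1, (24|29)=+1; sign (−1)^0·-1^2·+1^1 = +1.
(a,b)_2: α=-4, β=-12; u≡1, v≡1 (mod 8); ε(u)ε(v)=0·0, αω(v)=-4·0, βω(u)=-12·0; sum ≡ 0  ⇒  +1.
(a,b)_3: α=3, u≡1; β=6, v≡1 (mod 3); (1|3)=+1, (1|3)=+1; sign (−1)^0·+1^6·+1^3 = +1.
(a,b)_∞: sgn(-87)=−, sgn(-23)=−, so -1.
(a,b)_5: α=0, u≡3; β=2, v≡3 (mod 5); (3|5)=-1, (3|5)=-1; sign (−1)^0·-1^2·-1^0 = +1.
(a,b)_23: α=2, u≡10; β=5, v≡22 (mod 23); (10|23)=-1, (22|23)=-1; sign (−1)^0·-1^5·-1^2 = -1.
Ram(-87, -23) = {23, ∞}; no ℚ_23-point on the conic.

[23, inf]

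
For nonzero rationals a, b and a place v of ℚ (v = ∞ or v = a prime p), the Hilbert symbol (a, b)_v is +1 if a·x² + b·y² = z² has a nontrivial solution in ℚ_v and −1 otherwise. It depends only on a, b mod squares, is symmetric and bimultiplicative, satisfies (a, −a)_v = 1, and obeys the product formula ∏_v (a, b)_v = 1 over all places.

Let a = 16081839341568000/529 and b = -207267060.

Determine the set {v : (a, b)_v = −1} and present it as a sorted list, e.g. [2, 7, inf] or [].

[2, 5, 7, 29]

Mod squares: a ≡ 22330, b ≡ -1057485. Check v ∈ {∞, 2, 3, 5, 7, 11, 13, 17, 23, 29}.
v=3: a=3^2·(≡1), b=3^1·(≡2) mod 3; (1|3)=+1, (2|3)=-1; (−1)^{2·1·1}·(+1)^1·(-1)^2 = +1.
v=17: a=17^2·(≡16), b=17^1·(≡16) mod 17; (16|17)=+1, (16|17)=+1; (−1)^{2·1·8}·(+1)^1·(+1)^2 = +1.
v=11: a=11^1·(≡6), b=11^1·(≡1) mod 11; (6|11)=-1, (1|11)=+1; (−1)^{1·1·5}·(-1)^1·(+1)^1 = +1.
v=23: a=23^-2·(≡10), b=23^0·(≡16) mod 23; (10|23)=-1, (16|23)=+1; (−1)^{-2·0·11}·(-1)^0·(+1)^-2 = +1.
v=13: a=13^2·(≡10), b=13^1·(≡9) mod 13; (10|13)=+1, (9|13)=+1; (−1)^{2·1·6}·(+1)^1·(+1)^2 = +1.
v=29: a=29^1·(≡1), b=29^1·(≡26) mod 29; (1|29)=+1, (26|29)=-1; (−1)^{1·1·14}·(+1)^1·(-1)^1 = -1.
v=2: v_2(a)=17, v_2(b)=2; units ≡ 5, 3 (mod 8); ε·ε+αω+βω = 0·1+17·1+2·1 ≡ 1  ⇒  (a,b)_2 = -1.
v=7: a=7^1·(≡5), b=7^2·(≡6) mod 7; (5|7)=-1, (6|7)=-1; (−1)^{1·2·3}·(-1)^2·(-1)^1 = -1.
v=5: a=5^3·(≡1), b=5^1·(≡3) mod 5; (1|5)=+1, (3|5)=-1; (−1)^{3·1·2}·(+1)^1·(-1)^3 = -1.
v=∞: 22330 > 0 and -1057485 < 0  ⇒  (a,b)_∞ = +1.
Ram(22330, -1057485) = {2, 5, 7, 29}; no ℚ_2-point on the conic.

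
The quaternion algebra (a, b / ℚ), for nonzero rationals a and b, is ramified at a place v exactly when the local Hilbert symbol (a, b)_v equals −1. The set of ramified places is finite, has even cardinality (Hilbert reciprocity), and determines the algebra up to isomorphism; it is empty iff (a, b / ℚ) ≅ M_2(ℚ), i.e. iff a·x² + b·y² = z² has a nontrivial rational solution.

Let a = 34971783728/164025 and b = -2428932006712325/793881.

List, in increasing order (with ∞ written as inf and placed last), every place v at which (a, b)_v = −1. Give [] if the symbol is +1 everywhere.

Mod squares: a ≡ 84323, b ≡ -53. Check v ∈ {∞, 2, 3, 5, 7, 11, 23, 37, 43, 53}.
v=43: a=43^1·(≡3), b=43^2·(≡33) mod 43; (3|43)=-1, (33|43)=-1; (−1)^{1·2·21}·(-1)^2·(-1)^1 = -1.
v=11: a=11^0·(≡6), b=11^-2·(≡8) mod 11; (6|11)=-1, (8|11)=-1; (−1)^{0·-2·5}·(-1)^-2·(-1)^0 = +1.
v=2: v_2(a)=4, v_2(b)=0; units ≡ 3, 3 (mod 8); ε·ε+αω+βω = 1·1+4·1+0·1 ≡ 1  ⇒  (a,b)_2 = -1.
v=53: a=53^1·(≡36), b=53^1·(≡11) mod 53; (36|53)=+1, (11|53)=+1; (−1)^{1·1·26}·(+1)^1·(+1)^1 = +1.
v=∞: 84323 > 0 and -53 < 0  ⇒  (a,b)_∞ = +1.
v=7: a=7^2·(≡1), b=7^0·(≡3) mod 7; (1|7)=+1, (3|7)=-1; (−1)^{2·0·3}·(+1)^0·(-1)^2 = +1.
v=3: a=3^-8·(≡2), b=3^-8·(≡1) mod 3; (2|3)=-1, (1|3)=+1; (−1)^{-8·-8·1}·(-1)^-8·(+1)^-8 = +1.
v=37: a=37^1·(≡35), b=37^4·(≡12) mod 37; (35|37)=-1, (12|37)=+1; (−1)^{1·4·18}·(-1)^4·(+1)^1 = +1.
v=23: a=23^2·(≡20), b=23^2·(≡2) mod 23; (20|23)=-1, (2|23)=+1; (−1)^{2·2·11}·(-1)^2·(+1)^2 = +1.
v=5: a=5^-2·(≡3), b=5^2·(≡2) mod 5; (3|5)=-1, (2|5)=-1; (−1)^{-2·2·2}·(-1)^2·(-1)^-2 = +1.
Ram(84323, -53) = {2, 43}; no ℚ_2-point on the conic.

[2, 43]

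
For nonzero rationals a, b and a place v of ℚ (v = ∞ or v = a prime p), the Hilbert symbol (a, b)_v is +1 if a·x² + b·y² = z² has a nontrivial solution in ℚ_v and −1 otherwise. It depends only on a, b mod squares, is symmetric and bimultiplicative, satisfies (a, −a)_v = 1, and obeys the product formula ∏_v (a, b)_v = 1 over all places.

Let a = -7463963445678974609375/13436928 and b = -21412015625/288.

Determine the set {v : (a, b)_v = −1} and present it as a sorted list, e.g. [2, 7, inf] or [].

[7, 11, 13, inf]

Mod squares: a ≡ -814, b ≡ -2002. Check v ∈ {∞, 2, 3, 5, 7, 11, 13, 37}.
v=5: a=5^10·(≡1), b=5^6·(≡2) mod 5; (1|5)=+1, (2|5)=-1; (−1)^{10·6·2}·(+1)^6·(-1)^10 = +1.
v=3: a=3^-8·(≡2), b=3^-2·(≡2) mod 3; (2|3)=-1, (2|3)=-1; (−1)^{-8·-2·1}·(-1)^-2·(-1)^-8 = +1.
v=7: a=7^2·(≡6), b=7^1·(≡2) mod 7; (6|7)=-1, (2|7)=+1; (−1)^{2·1·3}·(-1)^1·(+1)^2 = -1.
v=37: a=37^5·(≡20), b=37^2·(≡12) mod 37; (20|37)=-1, (12|37)=+1; (−1)^{5·2·18}·(-1)^2·(+1)^5 = +1.
v=11: a=11^3·(≡9), b=11^1·(≡1) mod 11; (9|11)=+1, (1|11)=+1; (−1)^{3·1·5}·(+1)^1·(+1)^3 = -1.
v=∞: -814 < 0 and -2002 < 0  ⇒  (a,b)_∞ = -1.
v=13: a=13^2·(≡7), b=13^1·(≡11) mod 13; (7|13)=-1, (11|13)=-1; (−1)^{2·1·6}·(-1)^1·(-1)^2 = -1.
v=2: v_2(a)=-11, v_2(b)=-5; units ≡ 1, 7 (mod 8); ε·ε+αω+βω = 0·1+-11·0+-5·0 ≡ 0  ⇒  (a,b)_2 = +1.
|Ram(-814, -2002)| = 4, even; anisotropic at {7, 11, 13, ∞}.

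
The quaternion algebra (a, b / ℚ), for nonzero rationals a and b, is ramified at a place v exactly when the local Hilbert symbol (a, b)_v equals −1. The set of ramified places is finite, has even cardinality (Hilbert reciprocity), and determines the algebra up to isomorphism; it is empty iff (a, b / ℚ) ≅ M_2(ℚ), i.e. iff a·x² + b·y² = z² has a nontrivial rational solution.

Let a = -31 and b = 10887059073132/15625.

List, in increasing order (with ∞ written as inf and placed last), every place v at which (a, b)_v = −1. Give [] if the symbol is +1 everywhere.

[3, 11, 17, 23, 29, 31]

(a, b) ≡ (-31, 374187) mod (ℚ^×)²; places V = {2, 3, 5, 11, 17, 23, 29, 31, ∞}.
(a,b)_2: α=0, β=2; u≡1, v≡3 (mod 8); ε(u)ε(v)=0·1, αω(v)=0·1, βω(u)=2·0; sum ≡ 0  ⇒  +1.
(a,b)_5: α=0, u≡4; β=-6, v≡2 (mod 5); (4|5)=+1, (2|5)=-1; sign (−1)^0·+1^-6·-1^0 = +1.
(a,b)_31: α=1, u≡30; β=2, v≡30 (mod 31); (30|31)=-1, (30|31)=-1; sign (−1)^0·-1^2·-1^1 = -1.
(a,b)_17: α=0, u≡3; β=1, v≡1 (mod 17); (3|17)=-1, (1|17)=+1; sign (−1)^0·-1^1·+1^0 = -1.
(a,b)_23: α=0, u≡15; β=1, v≡6 (mod 23); (15|23)=-1, (6|23)=+1; sign (−1)^0·-1^1·+1^0 = -1.
(a,b)_∞: sgn(-31)=−, sgn(374187)=+, so +1.
(a,b)_29: α=0, u≡27; β=3, v≡19 (mod 29); (27|29)=-1, (19|29)=-1; sign (−1)^0·-1^3·-1^0 = -1.
(a,b)_11: α=0, u≡2; β=1, v≡5 (mod 11); (2|11)=-1, (5|11)=+1; sign (−1)^0·-1^1·+1^0 = -1.
(a,b)_3: α=0, u≡2; β=3, v≡1 (mod 3); (2|3)=-1, (1|3)=+1; sign (−1)^0·-1^3·+1^0 = -1.
(-31, 374187 / ℚ) ramifies at {3, 11, 17, 23, 29, 31}: a division algebra.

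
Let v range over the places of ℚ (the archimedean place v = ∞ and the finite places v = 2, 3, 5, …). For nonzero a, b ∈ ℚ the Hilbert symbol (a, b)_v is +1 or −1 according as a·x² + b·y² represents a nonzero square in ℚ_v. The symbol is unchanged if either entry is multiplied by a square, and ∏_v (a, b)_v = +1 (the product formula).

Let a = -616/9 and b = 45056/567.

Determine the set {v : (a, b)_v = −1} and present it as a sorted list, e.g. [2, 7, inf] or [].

[2, 11]

(a, b) ≡ (-154, 77) mod (ℚ^×)²; places V = {2, 3, 7, 11, ∞}.
(a,b)_2: α=3, β=12; u≡3, v≡5 (mod 8); ε(u)ε(v)=1·0, αω(v)=3·1, βω(u)=12·1; sum ≡ 1  ⇒  -1.
(a,b)_3: α=-2, u≡2; β=-4, v≡2 (mod 3); (2|3)=-1, (2|3)=-1; sign (−1)^0·-1^-4·-1^-2 = +1.
(a,b)_7: α=1, u≡5; β=-1, v≡1 (mod 7); (5|7)=-1, (1|7)=+1; sign (−1)^1·-1^-1·+1^1 = +1.
(a,b)_∞: sgn(-154)=−, sgn(77)=+, so +1.
(a,b)_11: α=1, u≡6; β=1, v≡8 (mod 11); (6|11)=-1, (8|11)=-1; sign (−1)^1·-1^1·-1^1 = -1.
|Ram(-154, 77)| = 2, even; anisotropic at {2, 11}.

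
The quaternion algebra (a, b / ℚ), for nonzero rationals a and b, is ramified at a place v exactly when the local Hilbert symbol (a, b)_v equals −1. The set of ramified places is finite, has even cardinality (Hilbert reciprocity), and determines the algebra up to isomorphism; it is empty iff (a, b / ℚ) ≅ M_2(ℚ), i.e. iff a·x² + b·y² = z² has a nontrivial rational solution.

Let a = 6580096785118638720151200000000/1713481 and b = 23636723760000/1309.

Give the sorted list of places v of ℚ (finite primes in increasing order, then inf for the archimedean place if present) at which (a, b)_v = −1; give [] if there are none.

[13, 17, 29, 31]

(a, b) ≡ (58, 30596566) mod (ℚ^×)²; places V = {2, 3, 5, 7, 11, 13, 17, 19, 29, 31, 53, ∞}.
(a,b)_19: α=2, u≡9; β=0, v≡4 (mod 19); (9|19)=+1, (4|19)=+1; sign (−1)^0·+1^0·+1^2 = +1.
(a,b)_5: α=8, u≡2; β=4, v≡4 (mod 5); (2|5)=-1, (4|5)=+1; sign (−1)^0·-1^4·+1^8 = +1.
(a,b)_53: α=4, u≡51; β=2, v≡25 (mod 53); (51|53)=-1, (25|53)=+1; sign (−1)^0·-1^2·+1^4 = +1.
(a,b)_2: α=11, β=7; u≡5, v≡3 (mod 8); ε(u)ε(v)=0·1, αω(v)=11·1, βω(u)=7·1; sum ≡ 0  ⇒  +1.
(a,b)_31: α=2, u≡12; β=1, v≡16 (mod 31); (12|31)=-1, (16|31)=+1; sign (−1)^0·-1^1·+1^2 = -1.
(a,b)_∞: sgn(58)=+, sgn(30596566)=+, so +1.
(a,b)_7: α=-2, u≡2; β=-1, v≡3 (mod 7); (2|7)=+1, (3|7)=-1; sign (−1)^0·+1^-1·-1^-2 = +1.
(a,b)_29: α=3, u≡17; β=1, v≡22 (mod 29); (17|29)=-1, (22|29)=+1; sign (−1)^0·-1^1·+1^3 = -1.
(a,b)_11: α=-2, u≡5; β=-1, v≡6 (mod 11); (5|11)=+1, (6|11)=-1; sign (−1)^0·+1^-1·-1^-2 = +1.
(a,b)_13: α=2, u≡7; β=1, v≡9 (mod 13); (7|13)=-1, (9|13)=+1; sign (−1)^0·-1^1·+1^2 = -1.
(a,b)_17: α=-2, u≡14; β=-1, v≡4 (mod 17); (14|17)=-1, (4|17)=+1; sign (−1)^0·-1^-1·+1^-2 = -1.
(a,b)_3: α=6, u≡1; β=2, v≡1 (mod 3); (1|3)=+1, (1|3)=+1; sign (−1)^0·+1^2·+1^6 = +1.
(58, 30596566 / ℚ) ramifies at {13, 17, 29, 31}: a division algebra.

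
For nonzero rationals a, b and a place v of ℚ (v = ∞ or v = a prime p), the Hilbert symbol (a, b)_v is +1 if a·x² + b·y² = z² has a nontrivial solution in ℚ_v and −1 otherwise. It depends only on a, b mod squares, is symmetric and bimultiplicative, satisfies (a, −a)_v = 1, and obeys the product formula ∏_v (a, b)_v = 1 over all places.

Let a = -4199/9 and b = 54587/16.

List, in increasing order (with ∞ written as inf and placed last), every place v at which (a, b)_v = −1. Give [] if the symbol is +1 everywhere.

Mod squares: a ≡ -4199, b ≡ 323. Check v ∈ {∞, 2, 3, 13, 17, 19}.
v=17: a=17^1·(≡16), b=17^1·(≡2) mod 17; (16|17)=+1, (2|17)=+1; (−1)^{1·1·8}·(+1)^1·(+1)^1 = +1.
v=2: v_2(a)=0, v_2(b)=-4; units ≡ 1, 3 (mod 8); ε·ε+αω+βω = 0·1+0·1+-4·0 ≡ 0  ⇒  (a,b)_2 = +1.
v=13: a=13^1·(≡6), b=13^2·(≡8) mod 13; (6|13)=-1, (8|13)=-1; (−1)^{1·2·6}·(-1)^2·(-1)^1 = -1.
v=19: a=19^1·(≡5), b=19^1·(≡5) mod 19; (5|19)=+1, (5|19)=+1; (−1)^{1·1·9}·(+1)^1·(+1)^1 = -1.
v=∞: -4199 < 0 and 323 > 0  ⇒  (a,b)_∞ = +1.
v=3: a=3^-2·(≡1), b=3^0·(≡2) mod 3; (1|3)=+1, (2|3)=-1; (−1)^{-2·0·1}·(+1)^0·(-1)^-2 = +1.
(-4199, 323 / ℚ) ramifies at {13, 19}: a division algebra.

[13, 19]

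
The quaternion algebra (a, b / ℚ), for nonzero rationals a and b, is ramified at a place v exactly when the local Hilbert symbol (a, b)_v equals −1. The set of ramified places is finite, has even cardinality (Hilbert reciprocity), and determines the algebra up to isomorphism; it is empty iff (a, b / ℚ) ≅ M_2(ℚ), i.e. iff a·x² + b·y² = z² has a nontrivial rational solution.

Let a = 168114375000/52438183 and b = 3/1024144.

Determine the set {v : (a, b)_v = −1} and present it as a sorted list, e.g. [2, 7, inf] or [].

[2, 5, 7, 19]

(a, b) ≡ (17290, 3) mod (ℚ^×)²; places V = {2, 3, 5, 7, 11, 13, 17, 19, 23, ∞}.
(a,b)_19: α=1, u≡4; β=0, v≡10 (mod 19); (4|19)=+1, (10|19)=-1; sign (−1)^0·+1^0·-1^1 = -1.
(a,b)_2: α=3, β=-4; u≡5, v≡3 (mod 8); ε(u)ε(v)=0·1, αω(v)=3·1, βω(u)=-4·1; sum ≡ 1  ⇒  -1.
(a,b)_23: α=-2, u≡14; β=-2, v≡18 (mod 23); (14|23)=-1, (18|23)=+1; sign (−1)^0·-1^-2·+1^-2 = +1.
(a,b)_5: α=7, u≡3; β=0, v≡2 (mod 5); (3|5)=-1, (2|5)=-1; sign (−1)^0·-1^0·-1^7 = -1.
(a,b)_7: α=-3, u≡5; β=0, v≡5 (mod 7); (5|7)=-1, (5|7)=-1; sign (−1)^0·-1^0·-1^-3 = -1.
(a,b)_3: α=2, u≡1; β=1, v≡1 (mod 3); (1|3)=+1, (1|3)=+1; sign (−1)^0·+1^1·+1^2 = +1.
(a,b)_17: α=-2, u≡1; β=0, v≡12 (mod 17); (1|17)=+1, (12|17)=-1; sign (−1)^0·+1^0·-1^-2 = +1.
(a,b)_∞: sgn(17290)=+, sgn(3)=+, so +1.
(a,b)_13: α=1, u≡1; β=0, v≡4 (mod 13); (1|13)=+1, (4|13)=+1; sign (−1)^0·+1^0·+1^1 = +1.
(a,b)_11: α=2, u≡4; β=-2, v≡5 (mod 11); (4|11)=+1, (5|11)=+1; sign (−1)^0·+1^-2·+1^2 = +1.
|Ram(17290, 3)| = 4, even; anisotropic at {2, 5, 7, 19}.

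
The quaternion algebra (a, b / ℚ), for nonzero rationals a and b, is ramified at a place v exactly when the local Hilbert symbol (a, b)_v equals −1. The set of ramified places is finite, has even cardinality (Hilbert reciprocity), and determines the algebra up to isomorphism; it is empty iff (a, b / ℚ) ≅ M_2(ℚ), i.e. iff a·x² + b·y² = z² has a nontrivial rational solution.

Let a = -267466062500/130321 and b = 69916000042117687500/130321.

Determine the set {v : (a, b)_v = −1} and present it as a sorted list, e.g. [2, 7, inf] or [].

Mod squares: a ≡ -4279457, b ≡ 1147. Check v ∈ {∞, 2, 3, 5, 7, 13, 19, 31, 37, 41}.
v=31: a=31^1·(≡26), b=31^3·(≡24) mod 31; (26|31)=-1, (24|31)=-1; (−1)^{1·3·15}·(-1)^3·(-1)^1 = -1.
v=5: a=5^6·(≡2), b=5^6·(≡2) mod 5; (2|5)=-1, (2|5)=-1; (−1)^{6·6·2}·(-1)^6·(-1)^6 = +1.
v=13: a=13^1·(≡10), b=13^0·(≡9) mod 13; (10|13)=+1, (9|13)=+1; (−1)^{1·0·6}·(+1)^0·(+1)^1 = +1.
v=3: a=3^0·(≡1), b=3^2·(≡1) mod 3; (1|3)=+1, (1|3)=+1; (−1)^{0·2·1}·(+1)^2·(+1)^0 = +1.
v=37: a=37^1·(≡1), b=37^3·(≡8) mod 37; (1|37)=+1, (8|37)=-1; (−1)^{1·3·18}·(+1)^3·(-1)^1 = -1.
v=19: a=19^-4·(≡15), b=19^-4·(≡1) mod 19; (15|19)=-1, (1|19)=+1; (−1)^{-4·-4·9}·(-1)^-4·(+1)^-4 = +1.
v=41: a=41^1·(≡33), b=41^2·(≡23) mod 41; (33|41)=+1, (23|41)=+1; (−1)^{1·2·20}·(+1)^2·(+1)^1 = +1.
v=∞: -4279457 < 0 and 1147 > 0  ⇒  (a,b)_∞ = +1.
v=7: a=7^1·(≡2), b=7^2·(≡3) mod 7; (2|7)=+1, (3|7)=-1; (−1)^{1·2·3}·(+1)^2·(-1)^1 = -1.
v=2: v_2(a)=2, v_2(b)=2; units ≡ 7, 3 (mod 8); ε·ε+αω+βω = 1·1+2·1+2·0 ≡ 1  ⇒  (a,b)_2 = -1.
Ram(-4279457, 1147) = {2, 7, 31, 37}; no ℚ_2-point on the conic.

[2, 7, 31, 37]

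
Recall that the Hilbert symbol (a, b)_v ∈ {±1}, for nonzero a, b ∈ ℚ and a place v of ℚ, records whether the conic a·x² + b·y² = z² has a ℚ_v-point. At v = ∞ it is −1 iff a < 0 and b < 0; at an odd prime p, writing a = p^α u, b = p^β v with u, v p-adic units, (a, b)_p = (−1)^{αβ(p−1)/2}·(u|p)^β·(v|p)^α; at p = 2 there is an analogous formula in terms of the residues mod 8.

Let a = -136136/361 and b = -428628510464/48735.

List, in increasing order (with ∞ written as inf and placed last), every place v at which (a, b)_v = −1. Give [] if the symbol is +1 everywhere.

Mod squares: a ≡ -34034, b ≡ -1785. Check v ∈ {∞, 2, 3, 5, 7, 11, 13, 17, 19, 31}.
v=3: a=3^0·(≡1), b=3^-3·(≡2) mod 3; (1|3)=+1, (2|3)=-1; (−1)^{0·-3·1}·(+1)^-3·(-1)^0 = +1.
v=7: a=7^1·(≡3), b=7^1·(≡2) mod 7; (3|7)=-1, (2|7)=+1; (−1)^{1·1·3}·(-1)^1·(+1)^1 = +1.
v=19: a=19^-2·(≡18), b=19^-2·(≡4) mod 19; (18|19)=-1, (4|19)=+1; (−1)^{-2·-2·9}·(-1)^-2·(+1)^-2 = +1.
v=31: a=31^0·(≡7), b=31^2·(≡27) mod 31; (7|31)=+1, (27|31)=-1; (−1)^{0·2·15}·(+1)^2·(-1)^0 = +1.
v=13: a=13^1·(≡11), b=13^0·(≡12) mod 13; (11|13)=-1, (12|13)=+1; (−1)^{1·0·6}·(-1)^0·(+1)^1 = +1.
v=5: a=5^0·(≡4), b=5^-1·(≡3) mod 5; (4|5)=+1, (3|5)=-1; (−1)^{0·-1·2}·(+1)^-1·(-1)^0 = +1.
v=11: a=11^1·(≡6), b=11^4·(≡7) mod 11; (6|11)=-1, (7|11)=-1; (−1)^{1·4·5}·(-1)^4·(-1)^1 = -1.
v=2: v_2(a)=3, v_2(b)=8; units ≡ 7, 7 (mod 8); ε·ε+αω+βω = 1·1+3·0+8·0 ≡ 1  ⇒  (a,b)_2 = -1.
v=17: a=17^1·(≡4), b=17^1·(≡12) mod 17; (4|17)=+1, (12|17)=-1; (−1)^{1·1·8}·(+1)^1·(-1)^1 = -1.
v=∞: -34034 < 0 and -1785 < 0  ⇒  (a,b)_∞ = -1.
Ram(-34034, -1785) = {2, 11, 17, ∞}; no ℚ_2-point on the conic.

[2, 11, 17, inf]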